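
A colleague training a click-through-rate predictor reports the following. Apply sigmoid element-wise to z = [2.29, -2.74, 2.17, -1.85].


σ(2.29) = 1/(1+e^-2.29) = 0.908
σ(-2.74) = 1/(1+e^2.74) = 0.0607
σ(2.17) = 1/(1+e^-2.17) = 0.8975
σ(-1.85) = 1/(1+e^1.85) = 0.1359
result = [0.908, 0.0607, 0.8975, 0.1359]

[0.908, 0.0607, 0.8975, 0.1359]


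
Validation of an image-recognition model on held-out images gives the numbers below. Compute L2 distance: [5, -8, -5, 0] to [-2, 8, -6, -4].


d = √((5+ 2)² + (-8-8)² + (-5+ 6)² + (0+ 4)²)
  = √(49 + 256 + 1 + 16)
  = √322 = 17.9444

17.9444


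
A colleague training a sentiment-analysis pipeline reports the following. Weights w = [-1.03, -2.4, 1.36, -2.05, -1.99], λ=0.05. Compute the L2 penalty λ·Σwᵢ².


‖w‖₂² = (-1.03)² + (-2.4)² + (1.36)² + (-2.05)² + (-1.99)²
     = 1.0609 + 5.76 + 1.8496 + 4.2025 + 3.9601
     = 16.8331
λ·‖w‖₂² = 0.05·16.8331 = 0.841655

0.841655


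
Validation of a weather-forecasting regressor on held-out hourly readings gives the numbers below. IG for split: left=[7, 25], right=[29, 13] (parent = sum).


Parent = [36, 38], H_parent = 0.9995
H_left = 0.7579 (n=32), H_right = 0.8926 (n=42)
H_children = (32/74)·0.7579 + (42/74)·0.8926 = 0.8344
IG = 0.9995 - 0.8344 = 0.1651

0.1651


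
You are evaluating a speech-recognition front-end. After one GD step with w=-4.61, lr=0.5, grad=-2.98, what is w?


w_new = w - α·∇
= -4.61 - 0.5·-2.98
= -4.61 + 1.49
= -3.12

-3.12


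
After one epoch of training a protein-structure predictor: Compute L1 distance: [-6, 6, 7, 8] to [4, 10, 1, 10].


d = |-6-4| + |6-10| + |7-1| + |8-10|
  = 10 + 4 + 6 + 2
  = 22

22


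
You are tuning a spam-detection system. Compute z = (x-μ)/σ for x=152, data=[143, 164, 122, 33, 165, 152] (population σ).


μ = 129.8333, σ = 45.656
z = (152 - 129.8333)/45.656 = 0.4855

0.4855


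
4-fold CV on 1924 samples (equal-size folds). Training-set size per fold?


Fold size = 1924/4 = 481
Training per fold = 1924 - 481 = 1443

1443


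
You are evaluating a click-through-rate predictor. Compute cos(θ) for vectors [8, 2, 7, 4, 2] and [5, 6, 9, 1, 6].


A·B = 8·5 + 2·6 + 7·9 + 4·1 + 2·6 = 131
‖A‖ = √137 = 11.7047, ‖B‖ = √179 = 13.3791
cos = 131/(√137·√179) = 131/√24523 = 0.8365

0.8365


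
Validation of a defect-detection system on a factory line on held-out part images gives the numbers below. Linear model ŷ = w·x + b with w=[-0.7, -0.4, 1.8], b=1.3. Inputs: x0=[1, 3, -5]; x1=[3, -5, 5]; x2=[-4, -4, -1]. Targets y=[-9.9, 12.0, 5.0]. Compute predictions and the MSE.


ŷ0 = (-0.7)·(1) + (-0.4)·(3) + (1.8)·(-5) + 1.3 = -9.6
ŷ1 = (-0.7)·(3) + (-0.4)·(-5) + (1.8)·(5) + 1.3 = 10.2
ŷ2 = (-0.7)·(-4) + (-0.4)·(-4) + (1.8)·(-1) + 1.3 = 3.9
errors² = [0.09, 3.24, 1.21]
MSE = 4.5400/3 = 1.5133

1.5133


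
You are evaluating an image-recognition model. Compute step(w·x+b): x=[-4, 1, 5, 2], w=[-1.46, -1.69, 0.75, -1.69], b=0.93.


z = (-4)·(-1.46) + (1)·(-1.69) + (5)·(0.75) + (2)·(-1.69) + 0.93
  = 5.45
step(z) = 1 (z≥0)

1


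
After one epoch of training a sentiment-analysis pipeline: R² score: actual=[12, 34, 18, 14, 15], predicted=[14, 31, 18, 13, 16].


ȳ = 18.6
SS_res = Σ(y-ŷ)² = 15
SS_tot = Σ(y-ȳ)² = 315.2
R² = 1 - SS_res/SS_tot = 1 - 0.0476 = 0.9524

0.9524


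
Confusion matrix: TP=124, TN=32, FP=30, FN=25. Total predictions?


Total = TP + TN + FP + FN
= 124 + 32 + 30 + 25
= 211
(Predicted positive: 154, predicted negative: 57)

211


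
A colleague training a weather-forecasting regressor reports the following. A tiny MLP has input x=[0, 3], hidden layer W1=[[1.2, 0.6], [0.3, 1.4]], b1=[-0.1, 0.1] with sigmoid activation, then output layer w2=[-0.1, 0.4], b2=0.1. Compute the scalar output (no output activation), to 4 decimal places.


z1[0] = (1.2)·(0) + (0.6)·(3) - 0.1 = 1.7
z1[1] = (0.3)·(0) + (1.4)·(3) + 0.1 = 4.3
h = sigmoid(z1) = [0.8455, 0.9866]
output = (-0.1)·(0.8455) + (0.4)·(0.9866) + 0.1 = 0.4101

0.4101


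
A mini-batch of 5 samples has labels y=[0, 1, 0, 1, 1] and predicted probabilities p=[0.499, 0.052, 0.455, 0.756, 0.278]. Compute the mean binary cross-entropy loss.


L[0] = -ln(1-0.499) = -ln(0.501) = 0.6911
L[1] = -ln(0.052) = 2.9565
L[2] = -ln(1-0.455) = -ln(0.545) = 0.607
L[3] = -ln(0.756) = 0.2797
L[4] = -ln(0.278) = 1.2801
mean = (0.6911 + 2.9565 + 0.607 + 0.2797 + 1.2801)/5 = 1.1629

1.1629


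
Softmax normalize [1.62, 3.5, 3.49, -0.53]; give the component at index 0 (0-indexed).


Exponentials: e^1.62=5.0531, e^3.5=33.1155, e^3.49=32.7859, e^-0.53=0.5886
Sum = 71.5431
Softmax = [0.0706, 0.4629, 0.4583, 0.0082]
p[0] = 5.0531/71.5431 = 0.0706

0.0706


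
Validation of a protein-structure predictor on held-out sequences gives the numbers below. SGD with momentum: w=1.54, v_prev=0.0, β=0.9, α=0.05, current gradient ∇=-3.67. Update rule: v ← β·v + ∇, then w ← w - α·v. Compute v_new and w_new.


v_new = 0.9·0.0 - 3.67 = 0 - 3.67 = -3.67
w_new = 1.54 - 0.05·-3.67 = 1.54 + 0.1835 = 1.7235

v_new=-3.67, w_new=1.7235


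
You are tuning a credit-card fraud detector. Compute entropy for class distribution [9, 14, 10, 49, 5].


Probabilities: [9/87, 14/87, 10/87, 49/87, 5/87] ≈ [0.1034, 0.1609, 0.1149, 0.5632, 0.0575]
H = -((9/87)·log₂(9/87) + (14/87)·log₂(14/87) + (10/87)·log₂(10/87) + (49/87)·log₂(49/87) + (5/87)·log₂(5/87))
  = 1.8248 bits

1.8248 bits


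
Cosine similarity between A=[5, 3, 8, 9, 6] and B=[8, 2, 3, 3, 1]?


A·B = 5·8 + 3·2 + 8·3 + 9·3 + 6·1 = 103
‖A‖ = √215 = 14.6629, ‖B‖ = √87 = 9.3274
cos = 103/(√215·√87) = 103/√18705 = 0.7531

0.7531


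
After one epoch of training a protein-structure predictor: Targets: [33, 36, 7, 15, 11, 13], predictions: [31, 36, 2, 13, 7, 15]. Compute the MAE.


Absolute errors: |33-31|=2, |36-36|=0, |7-2|=5, |15-13|=2, |11-7|=4, |13-15|=2
Sum = 15
MAE = 15/6 = 5/2

5/2


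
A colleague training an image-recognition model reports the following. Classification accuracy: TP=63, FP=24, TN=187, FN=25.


Accuracy = (TP+TN)/(TP+TN+FP+FN)
= (63+187)/(299)
= 250/299 = 83.61%

83.61%


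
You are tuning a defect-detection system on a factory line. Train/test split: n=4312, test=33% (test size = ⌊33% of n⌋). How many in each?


Test = ⌊4312·33/100⌋ = 1422
Train = 4312 - 1422 = 2890

Train: 2890, Test: 1422


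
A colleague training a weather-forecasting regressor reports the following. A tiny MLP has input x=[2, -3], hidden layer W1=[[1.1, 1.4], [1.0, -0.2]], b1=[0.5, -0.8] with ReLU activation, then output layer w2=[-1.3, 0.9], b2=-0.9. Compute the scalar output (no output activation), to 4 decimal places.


z1[0] = (1.1)·(2) + (1.4)·(-3) + 0.5 = -1.5
z1[1] = (1.0)·(2) + (-0.2)·(-3) - 0.8 = 1.8
h = ReLU(z1) = [0.0, 1.8]
output = (-1.3)·(0.0) + (0.9)·(1.8) - 0.9 = 0.72

0.72


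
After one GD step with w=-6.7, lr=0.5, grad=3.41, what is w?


w_new = w - α·∇
= -6.7 - 0.5·3.41
= -6.7 - 1.705
= -8.405

-8.405


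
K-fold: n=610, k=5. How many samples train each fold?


Fold size = 610/5 = 122
Training per fold = 610 - 122 = 488

488


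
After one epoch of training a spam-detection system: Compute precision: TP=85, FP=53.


Precision = TP/(TP+FP)
= 85/(85+53)
= 85/138 = 61.59%

61.59%


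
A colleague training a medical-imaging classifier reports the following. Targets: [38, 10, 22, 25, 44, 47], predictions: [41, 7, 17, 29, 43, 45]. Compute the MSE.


Squared errors: (38-41)²=9, (10-7)²=9, (22-17)²=25, (25-29)²=16, (44-43)²=1, (47-45)²=4
Sum = 64
MSE = 64/6 = 32/3

32/3


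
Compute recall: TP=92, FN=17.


Recall = TP/(TP+FN)
= 92/(92+17)
= 92/109 = 84.4%

84.4%


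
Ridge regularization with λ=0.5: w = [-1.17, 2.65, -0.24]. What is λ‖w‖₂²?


‖w‖₂² = (-1.17)² + (2.65)² + (-0.24)²
     = 1.3689 + 7.0225 + 0.0576
     = 8.449
λ·‖w‖₂² = 0.5·8.449 = 4.2245

4.2245


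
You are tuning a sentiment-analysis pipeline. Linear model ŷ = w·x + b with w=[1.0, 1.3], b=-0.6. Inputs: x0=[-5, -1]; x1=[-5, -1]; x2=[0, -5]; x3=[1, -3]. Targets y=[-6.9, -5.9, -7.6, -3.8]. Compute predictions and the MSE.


ŷ0 = (1.0)·(-5) + (1.3)·(-1) - 0.6 = -6.9
ŷ1 = (1.0)·(-5) + (1.3)·(-1) - 0.6 = -6.9
ŷ2 = (1.0)·(0) + (1.3)·(-5) - 0.6 = -7.1
ŷ3 = (1.0)·(1) + (1.3)·(-3) - 0.6 = -3.5
errors² = [0.0, 1.0, 0.25, 0.09]
MSE = 1.3400/4 = 0.335

0.335


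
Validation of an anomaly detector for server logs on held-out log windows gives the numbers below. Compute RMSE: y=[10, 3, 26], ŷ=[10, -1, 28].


MSE = 20/3 = 6.6667
RMSE = √(20/3) = 2.582

2.582


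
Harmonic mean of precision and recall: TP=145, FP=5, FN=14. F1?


Precision = 145/150 = 0.9667
Recall = 145/159 = 0.9119
F1 = 2·P·R/(P+R) = 2·TP/(2·TP+FP+FN) = 290/(290+5+14) = 290/309 = 0.9385

0.9385


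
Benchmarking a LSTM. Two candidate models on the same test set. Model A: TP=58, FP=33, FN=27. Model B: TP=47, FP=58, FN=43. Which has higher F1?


Model A: P=58/91=0.6374, R=58/85=0.6824, F1=2PR/(P+R)=2TP/(2TP+FP+FN)=116/176=0.6591
Model B: P=47/105=0.4476, R=47/90=0.5222, F1=2PR/(P+R)=2TP/(2TP+FP+FN)=94/195=0.4821
0.6591 > 0.4821 → Model A

Model A


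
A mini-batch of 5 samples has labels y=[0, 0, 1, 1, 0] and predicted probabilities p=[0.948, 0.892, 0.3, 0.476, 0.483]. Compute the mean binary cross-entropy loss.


L[0] = -ln(1-0.948) = -ln(0.052) = 2.9565
L[1] = -ln(1-0.892) = -ln(0.108) = 2.2256
L[2] = -ln(0.3) = 1.204
L[3] = -ln(0.476) = 0.7423
L[4] = -ln(1-0.483) = -ln(0.517) = 0.6597
mean = (2.9565 + 2.2256 + 1.204 + 0.7423 + 0.6597)/5 = 1.5576

1.5576


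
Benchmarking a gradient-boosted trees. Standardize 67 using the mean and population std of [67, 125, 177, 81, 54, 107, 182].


μ = 113.2857, σ = 47.2946
z = (67 - 113.2857)/47.2946 = -0.9787

-0.9787


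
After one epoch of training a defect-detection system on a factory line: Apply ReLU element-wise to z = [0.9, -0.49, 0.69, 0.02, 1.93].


ReLU(0.9) = max(0, 0.9) = 0.9
ReLU(-0.49) = max(0, -0.49) = 0.0
ReLU(0.69) = max(0, 0.69) = 0.69
ReLU(0.02) = max(0, 0.02) = 0.02
ReLU(1.93) = max(0, 1.93) = 1.93
result = [0.9, 0.0, 0.69, 0.02, 1.93]

[0.9, 0.0, 0.69, 0.02, 1.93]


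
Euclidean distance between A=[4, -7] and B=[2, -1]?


d = √((4-2)² + (-7+ 1)²)
  = √(4 + 36)
  = √40 = 6.3246

6.3246


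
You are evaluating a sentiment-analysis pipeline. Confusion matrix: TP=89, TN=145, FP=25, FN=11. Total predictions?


Total = TP + TN + FP + FN
= 89 + 145 + 25 + 11
= 270
(Predicted positive: 114, predicted negative: 156)

270


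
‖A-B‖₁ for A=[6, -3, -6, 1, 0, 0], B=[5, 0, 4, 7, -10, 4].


d = |6-5| + |-3-0| + |-6-4| + |1-7| + |0+ 10| + |0-4|
  = 1 + 3 + 10 + 6 + 10 + 4
  = 34

34


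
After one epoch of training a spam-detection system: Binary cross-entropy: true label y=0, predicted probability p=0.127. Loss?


BCE = -[y·ln(p) + (1-y)·ln(1-p)]
= -0 - 1·ln(1-0.127)
= -ln(0.873) = 0.1358

0.1358


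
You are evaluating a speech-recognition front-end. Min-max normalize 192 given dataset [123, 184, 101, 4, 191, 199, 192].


min=4, max=199
(192-4)/(199-4) = 188/195 = 0.9641

0.9641


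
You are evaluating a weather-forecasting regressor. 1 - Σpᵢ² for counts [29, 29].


Probabilities: [29/58, 29/58] ≈ [0.5, 0.5]
Σpᵢ² = (841 + 841)/58² = 1682/3364
Gini = 1 - Σpᵢ² = 1 - 1682/3364 = 0.5

0.5


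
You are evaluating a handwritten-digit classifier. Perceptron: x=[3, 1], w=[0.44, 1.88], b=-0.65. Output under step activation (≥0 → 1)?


z = (3)·(0.44) + (1)·(1.88) - 0.65
  = 2.55
step(z) = 1 (z≥0)

1


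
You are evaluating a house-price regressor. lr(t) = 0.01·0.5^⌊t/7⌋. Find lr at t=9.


n_drops = ⌊9/7⌋ = 1
lr = 0.01·0.5^1 = 0.01·0.5 = 0.005

0.005


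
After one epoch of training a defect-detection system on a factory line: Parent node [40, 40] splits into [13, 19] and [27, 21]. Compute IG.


Parent = [40, 40], H_parent = 1
H_left = 0.9745 (n=32), H_right = 0.9887 (n=48)
H_children = (32/80)·0.9745 + (48/80)·0.9887 = 0.983
IG = 1 - 0.983 = 0.017

0.017


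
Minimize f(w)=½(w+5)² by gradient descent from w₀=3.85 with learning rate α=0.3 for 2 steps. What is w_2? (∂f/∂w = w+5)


step 1: grad = 3.85+5 = 8.85; w = 3.85 - 0.3·(8.85) = 1.195
step 2: grad = 1.195+5 = 6.195; w = 1.195 - 0.3·(6.195) = -0.6635

-0.6635


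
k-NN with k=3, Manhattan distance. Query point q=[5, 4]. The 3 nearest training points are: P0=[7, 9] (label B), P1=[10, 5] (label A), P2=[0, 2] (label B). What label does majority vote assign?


d(q,P0) = 7  (label B)
d(q,P1) = 6  (label A)
d(q,P2) = 7  (label B)
Votes: A=1, B=2
Majority → B

B


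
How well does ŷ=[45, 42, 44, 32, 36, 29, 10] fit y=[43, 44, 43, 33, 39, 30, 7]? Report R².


ȳ = 34.1429
SS_res = Σ(y-ŷ)² = 29
SS_tot = Σ(y-ȳ)² = 1032.86
R² = 1 - SS_res/SS_tot = 1 - 0.0281 = 0.9719

0.9719


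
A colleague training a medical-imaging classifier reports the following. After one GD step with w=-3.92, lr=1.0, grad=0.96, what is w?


w_new = w - α·∇
= -3.92 - 1.0·0.96
= -3.92 - 0.96
= -4.88

-4.88


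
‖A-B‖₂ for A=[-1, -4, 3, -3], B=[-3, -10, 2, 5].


d = √((-1+ 3)² + (-4+ 10)² + (3-2)² + (-3-5)²)
  = √(4 + 36 + 1 + 64)
  = √105 = 10.247

10.247


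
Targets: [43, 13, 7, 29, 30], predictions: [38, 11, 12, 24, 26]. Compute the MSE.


Squared errors: (43-38)²=25, (13-11)²=4, (7-12)²=25, (29-24)²=25, (30-26)²=16
Sum = 95
MSE = 95/5 = 19

19


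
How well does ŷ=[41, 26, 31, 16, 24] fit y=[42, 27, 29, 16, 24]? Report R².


ȳ = 27.6
SS_res = Σ(y-ŷ)² = 6
SS_tot = Σ(y-ȳ)² = 357.2
R² = 1 - SS_res/SS_tot = 1 - 0.0168 = 0.9832

0.9832


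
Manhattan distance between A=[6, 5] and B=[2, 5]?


d = |6-2| + |5-5|
  = 4 + 0
  = 4

4


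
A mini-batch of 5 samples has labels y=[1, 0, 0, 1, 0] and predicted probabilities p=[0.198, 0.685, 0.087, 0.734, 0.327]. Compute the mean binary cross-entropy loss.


L[0] = -ln(0.198) = 1.6195
L[1] = -ln(1-0.685) = -ln(0.315) = 1.1552
L[2] = -ln(1-0.087) = -ln(0.913) = 0.091
L[3] = -ln(0.734) = 0.3092
L[4] = -ln(1-0.327) = -ln(0.673) = 0.396
mean = (1.6195 + 1.1552 + 0.091 + 0.3092 + 0.396)/5 = 0.7142

0.7142


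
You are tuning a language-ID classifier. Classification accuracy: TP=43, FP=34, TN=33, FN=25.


Accuracy = (TP+TN)/(TP+TN+FP+FN)
= (43+33)/(135)
= 76/135 = 56.3%

56.3%


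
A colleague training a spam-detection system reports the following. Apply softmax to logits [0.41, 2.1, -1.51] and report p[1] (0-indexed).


Exponentials: e^0.41=1.5068, e^2.1=8.1662, e^-1.51=0.2209
Sum = 9.8939
Softmax = [0.1523, 0.8254, 0.0223]
p[1] = 8.1662/9.8939 = 0.8254

0.8254


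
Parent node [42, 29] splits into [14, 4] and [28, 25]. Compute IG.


Parent = [42, 29], H_parent = 0.9757
H_left = 0.7642 (n=18), H_right = 0.9977 (n=53)
H_children = (18/71)·0.7642 + (53/71)·0.9977 = 0.9385
IG = 0.9757 - 0.9385 = 0.0372

0.0372


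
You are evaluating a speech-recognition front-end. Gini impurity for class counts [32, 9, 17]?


Probabilities: [32/58, 9/58, 17/58] ≈ [0.5517, 0.1552, 0.2931]
Σpᵢ² = (1024 + 81 + 289)/58² = 1394/3364
Gini = 1 - Σpᵢ² = 1 - 1394/3364 = 0.5856

0.5856


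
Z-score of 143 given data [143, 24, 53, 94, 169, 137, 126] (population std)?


μ = 106.5714, σ = 48.3643
z = (143 - 106.5714)/48.3643 = 0.7532

0.7532


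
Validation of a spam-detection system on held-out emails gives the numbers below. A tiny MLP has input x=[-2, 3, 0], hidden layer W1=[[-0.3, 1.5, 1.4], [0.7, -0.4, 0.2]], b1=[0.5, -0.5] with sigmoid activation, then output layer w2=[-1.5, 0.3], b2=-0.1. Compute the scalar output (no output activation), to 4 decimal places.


z1[0] = (-0.3)·(-2) + (1.5)·(3) + (1.4)·(0) + 0.5 = 5.6
z1[1] = (0.7)·(-2) + (-0.4)·(3) + (0.2)·(0) - 0.5 = -3.1
h = sigmoid(z1) = [0.9963, 0.0431]
output = (-1.5)·(0.9963) + (0.3)·(0.0431) - 0.1 = -1.5815

-1.5815


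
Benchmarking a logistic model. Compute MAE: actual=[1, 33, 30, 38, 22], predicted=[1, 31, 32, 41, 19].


Absolute errors: |1-1|=0, |33-31|=2, |30-32|=2, |38-41|=3, |22-19|=3
Sum = 10
MAE = 10/5 = 2

2


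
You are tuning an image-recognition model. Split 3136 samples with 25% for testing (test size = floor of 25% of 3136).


Test = ⌊3136·25/100⌋ = 784
Train = 3136 - 784 = 2352

Train: 2352, Test: 784


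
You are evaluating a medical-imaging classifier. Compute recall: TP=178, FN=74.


Recall = TP/(TP+FN)
= 178/(178+74)
= 178/252 = 70.63%

70.63%


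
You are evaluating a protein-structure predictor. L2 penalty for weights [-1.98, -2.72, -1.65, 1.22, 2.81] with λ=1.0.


‖w‖₂² = (-1.98)² + (-2.72)² + (-1.65)² + (1.22)² + (2.81)²
     = 3.9204 + 7.3984 + 2.7225 + 1.4884 + 7.8961
     = 23.4258
λ·‖w‖₂² = 1.0·23.4258 = 23.4258

23.4258


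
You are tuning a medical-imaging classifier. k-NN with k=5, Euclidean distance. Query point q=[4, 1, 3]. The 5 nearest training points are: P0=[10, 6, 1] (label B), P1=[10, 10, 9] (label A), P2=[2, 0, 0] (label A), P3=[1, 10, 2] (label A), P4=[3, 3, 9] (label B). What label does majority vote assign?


d(q,P0) = 8.0623  (label B)
d(q,P1) = 12.3693  (label A)
d(q,P2) = 3.7417  (label A)
d(q,P3) = 9.5394  (label A)
d(q,P4) = 6.4031  (label B)
Votes: A=3, B=2
Majority → A

A


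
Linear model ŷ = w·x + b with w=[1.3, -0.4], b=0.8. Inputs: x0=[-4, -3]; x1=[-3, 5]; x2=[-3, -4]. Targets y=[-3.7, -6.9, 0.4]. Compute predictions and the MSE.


ŷ0 = (1.3)·(-4) + (-0.4)·(-3) + 0.8 = -3.2
ŷ1 = (1.3)·(-3) + (-0.4)·(5) + 0.8 = -5.1
ŷ2 = (1.3)·(-3) + (-0.4)·(-4) + 0.8 = -1.5
errors² = [0.25, 3.24, 3.61]
MSE = 7.1000/3 = 2.3667

2.3667


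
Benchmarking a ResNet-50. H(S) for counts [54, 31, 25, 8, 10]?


Probabilities: [54/128, 31/128, 25/128, 8/128, 10/128] ≈ [0.4219, 0.2422, 0.1953, 0.0625, 0.0781]
H = -((54/128)·log₂(54/128) + (31/128)·log₂(31/128) + (25/128)·log₂(25/128) + (8/128)·log₂(8/128) + (10/128)·log₂(10/128))
  = 2.0183 bits

2.0183 bits


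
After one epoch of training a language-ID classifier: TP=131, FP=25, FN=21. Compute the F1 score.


Precision = 131/156 = 0.8397
Recall = 131/152 = 0.8618
F1 = 2·P·R/(P+R) = 2·TP/(2·TP+FP+FN) = 262/(262+25+21) = 262/308 = 0.8506

0.8506


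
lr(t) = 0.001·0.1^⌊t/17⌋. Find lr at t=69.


n_drops = ⌊69/17⌋ = 4
lr = 0.001·0.1^4 = 0.001·0.0001 = 0.0000001

0.0000001


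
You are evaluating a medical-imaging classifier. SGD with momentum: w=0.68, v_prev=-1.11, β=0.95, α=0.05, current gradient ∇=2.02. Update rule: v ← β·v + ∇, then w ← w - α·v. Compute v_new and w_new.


v_new = 0.95·-1.11 + 2.02 = -1.0545 + 2.02 = 0.9655
w_new = 0.68 - 0.05·0.9655 = 0.68 - 0.048275 = 0.631725

v_new=0.9655, w_new=0.631725


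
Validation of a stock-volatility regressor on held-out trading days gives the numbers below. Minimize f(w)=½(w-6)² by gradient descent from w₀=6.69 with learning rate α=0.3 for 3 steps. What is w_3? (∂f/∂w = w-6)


step 1: grad = 6.69-6 = 0.69; w = 6.69 - 0.3·(0.69) = 6.483
step 2: grad = 6.483-6 = 0.483; w = 6.483 - 0.3·(0.483) = 6.3381
step 3: grad = 6.3381-6 = 0.3381; w = 6.3381 - 0.3·(0.3381) = 6.23667

6.23667


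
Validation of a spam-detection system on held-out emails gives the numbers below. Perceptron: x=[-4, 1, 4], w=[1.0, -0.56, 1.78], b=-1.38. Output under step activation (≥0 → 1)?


z = (-4)·(1.0) + (1)·(-0.56) + (4)·(1.78) - 1.38
  = 1.18
step(z) = 1 (z≥0)

1


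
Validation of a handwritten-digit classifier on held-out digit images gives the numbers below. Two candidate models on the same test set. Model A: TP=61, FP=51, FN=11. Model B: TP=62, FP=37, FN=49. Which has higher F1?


Model A: P=61/112=0.5446, R=61/72=0.8472, F1=2PR/(P+R)=2TP/(2TP+FP+FN)=122/184=0.663
Model B: P=62/99=0.6263, R=62/111=0.5586, F1=2PR/(P+R)=2TP/(2TP+FP+FN)=124/210=0.5905
0.663 > 0.5905 → Model A

Model A


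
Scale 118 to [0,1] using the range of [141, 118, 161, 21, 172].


min=21, max=172
(118-21)/(172-21) = 97/151 = 0.6424

0.6424


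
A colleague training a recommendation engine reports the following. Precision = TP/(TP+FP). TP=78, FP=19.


Precision = TP/(TP+FP)
= 78/(78+19)
= 78/97 = 80.41%

80.41%


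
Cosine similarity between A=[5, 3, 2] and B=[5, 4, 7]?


A·B = 5·5 + 3·4 + 2·7 = 51
‖A‖ = √38 = 6.1644, ‖B‖ = √90 = 9.4868
cos = 51/(√38·√90) = 51/√3420 = 0.8721

0.8721


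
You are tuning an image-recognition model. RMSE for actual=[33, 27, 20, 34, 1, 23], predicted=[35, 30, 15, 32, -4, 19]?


MSE = 83/6 = 13.8333
RMSE = √(83/6) = 3.7193

3.7193


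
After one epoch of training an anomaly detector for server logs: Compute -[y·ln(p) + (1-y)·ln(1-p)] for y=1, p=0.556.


BCE = -[y·ln(p) + (1-y)·ln(1-p)]
= -1·ln(0.556) - 0
= -ln(0.556) = 0.587

0.587


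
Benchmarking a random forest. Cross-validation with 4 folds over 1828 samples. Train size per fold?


Fold size = 1828/4 = 457
Training per fold = 1828 - 457 = 1371

1371


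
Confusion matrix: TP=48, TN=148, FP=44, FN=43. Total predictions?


Total = TP + TN + FP + FN
= 48 + 148 + 44 + 43
= 283
(Predicted positive: 92, predicted negative: 191)

283


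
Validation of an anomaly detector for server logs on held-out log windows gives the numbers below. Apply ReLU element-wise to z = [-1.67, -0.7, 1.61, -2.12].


ReLU(-1.67) = max(0, -1.67) = 0.0
ReLU(-0.7) = max(0, -0.7) = 0.0
ReLU(1.61) = max(0, 1.61) = 1.61
ReLU(-2.12) = max(0, -2.12) = 0.0
result = [0.0, 0.0, 1.61, 0.0]

[0.0, 0.0, 1.61, 0.0]


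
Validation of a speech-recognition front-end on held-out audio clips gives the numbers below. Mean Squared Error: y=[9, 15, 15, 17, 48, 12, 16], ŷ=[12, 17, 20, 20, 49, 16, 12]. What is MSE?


Squared errors: (9-12)²=9, (15-17)²=4, (15-20)²=25, (17-20)²=9, (48-49)²=1, (12-16)²=16, (16-12)²=16
Sum = 80
MSE = 80/7 = 80/7

80/7


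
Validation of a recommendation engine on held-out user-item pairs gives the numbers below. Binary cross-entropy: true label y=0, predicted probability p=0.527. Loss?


BCE = -[y·ln(p) + (1-y)·ln(1-p)]
= -0 - 1·ln(1-0.527)
= -ln(0.473) = 0.7487

0.7487


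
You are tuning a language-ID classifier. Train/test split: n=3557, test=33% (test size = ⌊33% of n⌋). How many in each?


Test = ⌊3557·33/100⌋ = 1173
Train = 3557 - 1173 = 2384

Train: 2384, Test: 1173


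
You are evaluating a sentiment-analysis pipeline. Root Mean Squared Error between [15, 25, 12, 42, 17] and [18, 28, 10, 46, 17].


MSE = 38/5 = 7.6
RMSE = √(38/5) = 2.7568

2.7568


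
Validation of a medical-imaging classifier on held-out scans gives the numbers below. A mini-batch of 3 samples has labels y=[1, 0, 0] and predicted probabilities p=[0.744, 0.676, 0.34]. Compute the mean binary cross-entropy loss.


L[0] = -ln(0.744) = 0.2957
L[1] = -ln(1-0.676) = -ln(0.324) = 1.127
L[2] = -ln(1-0.34) = -ln(0.66) = 0.4155
mean = (0.2957 + 1.127 + 0.4155)/3 = 0.6127

0.6127


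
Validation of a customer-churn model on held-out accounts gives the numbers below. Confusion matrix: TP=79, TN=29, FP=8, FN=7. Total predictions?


Total = TP + TN + FP + FN
= 79 + 29 + 8 + 7
= 123
(Predicted positive: 87, predicted negative: 36)

123


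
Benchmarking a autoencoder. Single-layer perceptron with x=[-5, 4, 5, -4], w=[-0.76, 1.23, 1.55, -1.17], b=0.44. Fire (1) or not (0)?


z = (-5)·(-0.76) + (4)·(1.23) + (5)·(1.55) + (-4)·(-1.17) + 0.44
  = 21.59
step(z) = 1 (z≥0)

1


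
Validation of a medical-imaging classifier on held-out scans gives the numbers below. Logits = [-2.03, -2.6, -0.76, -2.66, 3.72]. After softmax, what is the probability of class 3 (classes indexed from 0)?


Exponentials: e^-2.03=0.1313, e^-2.6=0.0743, e^-0.76=0.4677, e^-2.66=0.0699, e^3.72=41.2644
Sum = 42.0076
Softmax = [0.0031, 0.0018, 0.0111, 0.0017, 0.9823]
p[3] = 0.0699/42.0076 = 0.0017

0.0017


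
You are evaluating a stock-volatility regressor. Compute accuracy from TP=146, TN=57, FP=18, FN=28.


Accuracy = (TP+TN)/(TP+TN+FP+FN)
= (146+57)/(249)
= 203/249 = 81.53%

81.53%


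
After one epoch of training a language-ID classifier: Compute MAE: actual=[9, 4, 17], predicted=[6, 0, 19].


Absolute errors: |9-6|=3, |4-0|=4, |17-19|=2
Sum = 9
MAE = 9/3 = 3

3


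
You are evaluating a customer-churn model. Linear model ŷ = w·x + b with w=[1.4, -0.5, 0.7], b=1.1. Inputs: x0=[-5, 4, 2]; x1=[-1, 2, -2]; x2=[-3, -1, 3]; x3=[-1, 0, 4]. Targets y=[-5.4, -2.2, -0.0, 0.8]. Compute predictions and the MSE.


ŷ0 = (1.4)·(-5) + (-0.5)·(4) + (0.7)·(2) + 1.1 = -6.5
ŷ1 = (1.4)·(-1) + (-0.5)·(2) + (0.7)·(-2) + 1.1 = -2.7
ŷ2 = (1.4)·(-3) + (-0.5)·(-1) + (0.7)·(3) + 1.1 = -0.5
ŷ3 = (1.4)·(-1) + (-0.5)·(0) + (0.7)·(4) + 1.1 = 2.5
errors² = [1.21, 0.25, 0.25, 2.89]
MSE = 4.6000/4 = 1.15

1.15


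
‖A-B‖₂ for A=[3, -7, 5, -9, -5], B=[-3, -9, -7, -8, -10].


d = √((3+ 3)² + (-7+ 9)² + (5+ 7)² + (-9+ 8)² + (-5+ 10)²)
  = √(36 + 4 + 144 + 1 + 25)
  = √210 = 14.4914

14.4914


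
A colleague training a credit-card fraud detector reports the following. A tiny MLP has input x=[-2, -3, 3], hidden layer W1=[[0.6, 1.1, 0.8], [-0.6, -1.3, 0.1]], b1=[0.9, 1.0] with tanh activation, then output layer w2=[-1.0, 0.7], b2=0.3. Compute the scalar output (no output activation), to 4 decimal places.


z1[0] = (0.6)·(-2) + (1.1)·(-3) + (0.8)·(3) + 0.9 = -1.2
z1[1] = (-0.6)·(-2) + (-1.3)·(-3) + (0.1)·(3) + 1.0 = 6.4
h = tanh(z1) = [-0.8337, 1.0]
output = (-1.0)·(-0.8337) + (0.7)·(1.0) + 0.3 = 1.8337

1.8337


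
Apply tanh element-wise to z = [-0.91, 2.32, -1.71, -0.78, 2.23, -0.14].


tanh(-0.91) = -0.7211
tanh(2.32) = 0.9809
tanh(-1.71) = -0.9366
tanh(-0.78) = -0.6527
tanh(2.23) = 0.9771
tanh(-0.14) = -0.1391
result = [-0.7211, 0.9809, -0.9366, -0.6527, 0.9771, -0.1391]

[-0.7211, 0.9809, -0.9366, -0.6527, 0.9771, -0.1391]


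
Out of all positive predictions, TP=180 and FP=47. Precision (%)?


Precision = TP/(TP+FP)
= 180/(180+47)
= 180/227 = 79.3%

79.3%


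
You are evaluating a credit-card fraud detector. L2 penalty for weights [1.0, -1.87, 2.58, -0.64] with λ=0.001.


‖w‖₂² = (1.0)² + (-1.87)² + (2.58)² + (-0.64)²
     = 1 + 3.4969 + 6.6564 + 0.4096
     = 11.5629
λ·‖w‖₂² = 0.001·11.5629 = 0.011563

0.011563


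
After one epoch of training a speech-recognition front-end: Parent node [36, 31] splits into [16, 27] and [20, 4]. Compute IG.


Parent = [36, 31], H_parent = 0.996
H_left = 0.9523 (n=43), H_right = 0.65 (n=24)
H_children = (43/67)·0.9523 + (24/67)·0.65 = 0.844
IG = 0.996 - 0.844 = 0.152

0.152


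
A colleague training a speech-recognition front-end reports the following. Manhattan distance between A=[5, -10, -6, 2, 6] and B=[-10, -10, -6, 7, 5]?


d = |5+ 10| + |-10+ 10| + |-6+ 6| + |2-7| + |6-5|
  = 15 + 0 + 0 + 5 + 1
  = 21

21


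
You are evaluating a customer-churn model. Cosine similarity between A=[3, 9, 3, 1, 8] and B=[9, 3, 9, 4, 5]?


A·B = 3·9 + 9·3 + 3·9 + 1·4 + 8·5 = 125
‖A‖ = √164 = 12.8062, ‖B‖ = √212 = 14.5602
cos = 125/(√164·√212) = 125/√34768 = 0.6704

0.6704


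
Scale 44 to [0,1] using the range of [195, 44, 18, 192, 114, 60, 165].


min=18, max=195
(44-18)/(195-18) = 26/177 = 0.1469

0.1469


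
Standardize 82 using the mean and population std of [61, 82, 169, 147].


μ = 114.75, σ = 44.5667
z = (82 - 114.75)/44.5667 = -0.7349

-0.7349


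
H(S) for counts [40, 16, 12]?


Probabilities: [40/68, 16/68, 12/68] ≈ [0.5882, 0.2353, 0.1765]
H = -((40/68)·log₂(40/68) + (16/68)·log₂(16/68) + (12/68)·log₂(12/68))
  = 1.3831 bits

1.3831 bits


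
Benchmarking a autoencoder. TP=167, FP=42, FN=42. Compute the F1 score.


Precision = 167/209 = 0.799
Recall = 167/209 = 0.799
F1 = 2·P·R/(P+R) = 2·TP/(2·TP+FP+FN) = 334/(334+42+42) = 334/418 = 0.799

0.799


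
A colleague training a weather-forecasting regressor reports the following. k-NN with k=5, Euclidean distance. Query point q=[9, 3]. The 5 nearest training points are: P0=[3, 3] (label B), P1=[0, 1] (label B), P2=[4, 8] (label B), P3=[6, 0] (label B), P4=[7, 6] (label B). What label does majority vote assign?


d(q,P0) = 6.0  (label B)
d(q,P1) = 9.2195  (label B)
d(q,P2) = 7.0711  (label B)
d(q,P3) = 4.2426  (label B)
d(q,P4) = 3.6056  (label B)
Votes: A=0, B=5
Majority → B

B


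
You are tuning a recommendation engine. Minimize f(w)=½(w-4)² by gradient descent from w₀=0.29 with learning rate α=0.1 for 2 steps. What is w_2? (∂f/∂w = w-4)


step 1: grad = 0.29-4 = -3.71; w = 0.29 - 0.1·(-3.71) = 0.661
step 2: grad = 0.661-4 = -3.339; w = 0.661 - 0.1·(-3.339) = 0.9949

0.9949


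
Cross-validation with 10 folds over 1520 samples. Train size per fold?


Fold size = 1520/10 = 152
Training per fold = 1520 - 152 = 1368

1368


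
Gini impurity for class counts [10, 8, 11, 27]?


Probabilities: [10/56, 8/56, 11/56, 27/56] ≈ [0.1786, 0.1429, 0.1964, 0.4821]
Σpᵢ² = (100 + 64 + 121 + 729)/56² = 1014/3136
Gini = 1 - Σpᵢ² = 1 - 1014/3136 = 0.6767

0.6767


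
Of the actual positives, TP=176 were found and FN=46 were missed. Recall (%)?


Recall = TP/(TP+FN)
= 176/(176+46)
= 176/222 = 79.28%

79.28%


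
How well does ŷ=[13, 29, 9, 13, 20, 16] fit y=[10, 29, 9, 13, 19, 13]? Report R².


ȳ = 15.5
SS_res = Σ(y-ŷ)² = 19
SS_tot = Σ(y-ȳ)² = 279.5
R² = 1 - SS_res/SS_tot = 1 - 0.068 = 0.932

0.932


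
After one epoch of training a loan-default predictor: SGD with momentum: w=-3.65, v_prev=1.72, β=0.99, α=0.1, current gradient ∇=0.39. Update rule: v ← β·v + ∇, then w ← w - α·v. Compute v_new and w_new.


v_new = 0.99·1.72 + 0.39 = 1.7028 + 0.39 = 2.0928
w_new = -3.65 - 0.1·2.0928 = -3.65 - 0.20928 = -3.85928

v_new=2.0928, w_new=-3.85928


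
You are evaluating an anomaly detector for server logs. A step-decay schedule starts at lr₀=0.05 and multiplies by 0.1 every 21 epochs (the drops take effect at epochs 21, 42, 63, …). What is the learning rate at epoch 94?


n_drops = ⌊94/21⌋ = 4
lr = 0.05·0.1^4 = 0.05·0.0001 = 0.000005

0.000005


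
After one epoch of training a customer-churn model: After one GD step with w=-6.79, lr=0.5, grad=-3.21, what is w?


w_new = w - α·∇
= -6.79 - 0.5·-3.21
= -6.79 + 1.605
= -5.185

-5.185


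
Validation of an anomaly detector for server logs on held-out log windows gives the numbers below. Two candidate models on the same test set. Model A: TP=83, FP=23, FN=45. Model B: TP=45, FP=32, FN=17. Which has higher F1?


Model A: P=83/106=0.783, R=83/128=0.6484, F1=2PR/(P+R)=2TP/(2TP+FP+FN)=166/234=0.7094
Model B: P=45/77=0.5844, R=45/62=0.7258, F1=2PR/(P+R)=2TP/(2TP+FP+FN)=90/139=0.6475
0.7094 > 0.6475 → Model A

Model A


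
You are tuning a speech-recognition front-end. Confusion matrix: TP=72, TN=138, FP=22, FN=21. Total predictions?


Total = TP + TN + FP + FN
= 72 + 138 + 22 + 21
= 253
(Predicted positive: 94, predicted negative: 159)

253


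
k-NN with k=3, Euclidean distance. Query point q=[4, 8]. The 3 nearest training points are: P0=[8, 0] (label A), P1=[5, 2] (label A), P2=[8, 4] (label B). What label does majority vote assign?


d(q,P0) = 8.9443  (label A)
d(q,P1) = 6.0828  (label A)
d(q,P2) = 5.6569  (label B)
Votes: A=2, B=1
Majority → A

A


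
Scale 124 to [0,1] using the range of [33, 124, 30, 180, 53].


min=30, max=180
(124-30)/(180-30) = 94/150 = 0.6267

0.6267


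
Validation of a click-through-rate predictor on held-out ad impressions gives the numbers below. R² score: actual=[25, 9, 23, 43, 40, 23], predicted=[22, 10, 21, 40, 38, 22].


ȳ = 27.1667
SS_res = Σ(y-ŷ)² = 28
SS_tot = Σ(y-ȳ)² = 784.83
R² = 1 - SS_res/SS_tot = 1 - 0.0357 = 0.9643

0.9643


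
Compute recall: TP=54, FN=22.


Recall = TP/(TP+FN)
= 54/(54+22)
= 54/76 = 71.05%

71.05%


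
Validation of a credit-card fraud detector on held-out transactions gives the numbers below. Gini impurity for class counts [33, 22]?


Probabilities: [33/55, 22/55] ≈ [0.6, 0.4]
Σpᵢ² = (1089 + 484)/55² = 1573/3025
Gini = 1 - Σpᵢ² = 1 - 1573/3025 = 0.48

0.48


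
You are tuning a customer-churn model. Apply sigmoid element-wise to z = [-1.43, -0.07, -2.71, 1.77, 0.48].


σ(-1.43) = 1/(1+e^1.43) = 0.1931
σ(-0.07) = 1/(1+e^0.07) = 0.4825
σ(-2.71) = 1/(1+e^2.71) = 0.0624
σ(1.77) = 1/(1+e^-1.77) = 0.8545
σ(0.48) = 1/(1+e^-0.48) = 0.6177
result = [0.1931, 0.4825, 0.0624, 0.8545, 0.6177]

[0.1931, 0.4825, 0.0624, 0.8545, 0.6177]


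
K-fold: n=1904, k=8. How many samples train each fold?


Fold size = 1904/8 = 238
Training per fold = 1904 - 238 = 1666

1666


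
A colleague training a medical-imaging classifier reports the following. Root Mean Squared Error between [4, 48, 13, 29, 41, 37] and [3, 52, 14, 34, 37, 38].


MSE = 60/6 = 10
RMSE = √(60/6) = 3.1623

3.1623


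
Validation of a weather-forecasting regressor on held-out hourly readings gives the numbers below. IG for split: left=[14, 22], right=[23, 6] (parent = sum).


Parent = [37, 28], H_parent = 0.9861
H_left = 0.9641 (n=36), H_right = 0.7355 (n=29)
H_children = (36/65)·0.9641 + (29/65)·0.7355 = 0.8621
IG = 0.9861 - 0.8621 = 0.124

0.124


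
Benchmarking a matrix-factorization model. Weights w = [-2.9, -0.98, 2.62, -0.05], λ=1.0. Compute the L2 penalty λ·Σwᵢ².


‖w‖₂² = (-2.9)² + (-0.98)² + (2.62)² + (-0.05)²
     = 8.41 + 0.9604 + 6.8644 + 0.0025
     = 16.2373
λ·‖w‖₂² = 1.0·16.2373 = 16.2373

16.2373


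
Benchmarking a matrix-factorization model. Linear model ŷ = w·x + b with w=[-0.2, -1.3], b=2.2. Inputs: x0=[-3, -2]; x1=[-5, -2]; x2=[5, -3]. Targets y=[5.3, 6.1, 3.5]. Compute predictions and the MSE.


ŷ0 = (-0.2)·(-3) + (-1.3)·(-2) + 2.2 = 5.4
ŷ1 = (-0.2)·(-5) + (-1.3)·(-2) + 2.2 = 5.8
ŷ2 = (-0.2)·(5) + (-1.3)·(-3) + 2.2 = 5.1
errors² = [0.01, 0.09, 2.56]
MSE = 2.6600/3 = 0.8867

0.8867


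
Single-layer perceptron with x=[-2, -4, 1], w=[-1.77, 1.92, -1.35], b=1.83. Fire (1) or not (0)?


z = (-2)·(-1.77) + (-4)·(1.92) + (1)·(-1.35) + 1.83
  = -3.66
step(z) = 0 (z<0)

0


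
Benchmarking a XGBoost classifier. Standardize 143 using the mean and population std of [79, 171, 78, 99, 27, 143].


μ = 99.5, σ = 46.8037
z = (143 - 99.5)/46.8037 = 0.9294

0.9294


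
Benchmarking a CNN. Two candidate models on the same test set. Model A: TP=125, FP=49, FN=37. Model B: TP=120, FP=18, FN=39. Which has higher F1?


Model A: P=125/174=0.7184, R=125/162=0.7716, F1=2PR/(P+R)=2TP/(2TP+FP+FN)=250/336=0.744
Model B: P=120/138=0.8696, R=120/159=0.7547, F1=2PR/(P+R)=2TP/(2TP+FP+FN)=240/297=0.8081
0.744 < 0.8081 → Model B

Model B


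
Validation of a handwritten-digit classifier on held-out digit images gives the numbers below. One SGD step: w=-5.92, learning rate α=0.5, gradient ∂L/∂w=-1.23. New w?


w_new = w - α·∇
= -5.92 - 0.5·-1.23
= -5.92 + 0.615
= -5.305

-5.305


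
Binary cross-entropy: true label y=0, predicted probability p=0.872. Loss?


BCE = -[y·ln(p) + (1-y)·ln(1-p)]
= -0 - 1·ln(1-0.872)
= -ln(0.128) = 2.0557

2.0557


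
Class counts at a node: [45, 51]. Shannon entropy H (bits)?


Probabilities: [45/96, 51/96] ≈ [0.4688, 0.5312]
H = -((45/96)·log₂(45/96) + (51/96)·log₂(51/96))
  = 0.9972 bits

0.9972 bits


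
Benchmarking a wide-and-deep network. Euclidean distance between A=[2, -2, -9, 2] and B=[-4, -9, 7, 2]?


d = √((2+ 4)² + (-2+ 9)² + (-9-7)² + (2-2)²)
  = √(36 + 49 + 256 + 0)
  = √341 = 18.4662

18.4662


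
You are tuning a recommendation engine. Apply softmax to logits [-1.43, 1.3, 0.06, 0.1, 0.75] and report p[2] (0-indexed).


Exponentials: e^-1.43=0.2393, e^1.3=3.6693, e^0.06=1.0618, e^0.1=1.1052, e^0.75=2.117
Sum = 8.1926
Softmax = [0.0292, 0.4479, 0.1296, 0.1349, 0.2584]
p[2] = 1.0618/8.1926 = 0.1296

0.1296


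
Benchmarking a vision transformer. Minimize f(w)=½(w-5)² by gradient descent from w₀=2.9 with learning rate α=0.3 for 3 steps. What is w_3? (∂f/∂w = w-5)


step 1: grad = 2.9-5 = -2.1; w = 2.9 - 0.3·(-2.1) = 3.53
step 2: grad = 3.53-5 = -1.47; w = 3.53 - 0.3·(-1.47) = 3.971
step 3: grad = 3.971-5 = -1.029; w = 3.971 - 0.3·(-1.029) = 4.2797

4.2797


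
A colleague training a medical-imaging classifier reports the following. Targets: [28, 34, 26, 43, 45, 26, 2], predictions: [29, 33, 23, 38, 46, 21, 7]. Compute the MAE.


Absolute errors: |28-29|=1, |34-33|=1, |26-23|=3, |43-38|=5, |45-46|=1, |26-21|=5, |2-7|=5
Sum = 21
MAE = 21/7 = 3

3


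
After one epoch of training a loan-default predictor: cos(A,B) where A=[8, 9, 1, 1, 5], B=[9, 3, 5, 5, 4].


A·B = 8·9 + 9·3 + 1·5 + 1·5 + 5·4 = 129
‖A‖ = √172 = 13.1149, ‖B‖ = √156 = 12.49
cos = 129/(√172·√156) = 129/√26832 = 0.7875

0.7875


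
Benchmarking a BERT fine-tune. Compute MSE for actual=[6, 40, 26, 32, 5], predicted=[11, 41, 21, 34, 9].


Squared errors: (6-11)²=25, (40-41)²=1, (26-21)²=25, (32-34)²=4, (5-9)²=16
Sum = 71
MSE = 71/5 = 71/5

71/5


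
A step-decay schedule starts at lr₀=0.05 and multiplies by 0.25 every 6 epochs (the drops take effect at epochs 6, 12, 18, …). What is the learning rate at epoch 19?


n_drops = ⌊19/6⌋ = 3
lr = 0.05·0.25^3 = 0.05·0.015625 = 0.00078125

0.00078125


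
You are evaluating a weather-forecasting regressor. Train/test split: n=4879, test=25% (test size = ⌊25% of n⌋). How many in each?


Test = ⌊4879·25/100⌋ = 1219
Train = 4879 - 1219 = 3660

Train: 3660, Test: 1219


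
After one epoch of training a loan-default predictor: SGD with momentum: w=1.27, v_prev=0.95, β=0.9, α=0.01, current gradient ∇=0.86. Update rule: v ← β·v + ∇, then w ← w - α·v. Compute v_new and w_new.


v_new = 0.9·0.95 + 0.86 = 0.855 + 0.86 = 1.715
w_new = 1.27 - 0.01·1.715 = 1.27 - 0.01715 = 1.25285

v_new=1.715, w_new=1.25285


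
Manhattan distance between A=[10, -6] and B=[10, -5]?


d = |10-10| + |-6+ 5|
  = 0 + 1
  = 1

1


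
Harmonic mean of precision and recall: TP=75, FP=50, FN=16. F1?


Precision = 75/125 = 0.6
Recall = 75/91 = 0.8242
F1 = 2·P·R/(P+R) = 2·TP/(2·TP+FP+FN) = 150/(150+50+16) = 150/216 = 0.6944

0.6944


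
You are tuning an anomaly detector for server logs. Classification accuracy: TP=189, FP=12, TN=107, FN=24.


Accuracy = (TP+TN)/(TP+TN+FP+FN)
= (189+107)/(332)
= 296/332 = 89.16%

89.16%


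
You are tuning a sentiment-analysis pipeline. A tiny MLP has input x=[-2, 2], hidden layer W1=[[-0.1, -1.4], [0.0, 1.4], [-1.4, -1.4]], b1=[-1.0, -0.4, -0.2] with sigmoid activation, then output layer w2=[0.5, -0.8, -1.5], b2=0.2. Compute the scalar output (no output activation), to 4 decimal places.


z1[0] = (-0.1)·(-2) + (-1.4)·(2) - 1.0 = -3.6
z1[1] = (0.0)·(-2) + (1.4)·(2) - 0.4 = 2.4
z1[2] = (-1.4)·(-2) + (-1.4)·(2) - 0.2 = -0.2
h = sigmoid(z1) = [0.0266, 0.9168, 0.4502]
output = (0.5)·(0.0266) + (-0.8)·(0.9168) + (-1.5)·(0.4502) + 0.2 = -1.1954

-1.1954


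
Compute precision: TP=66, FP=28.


Precision = TP/(TP+FP)
= 66/(66+28)
= 66/94 = 70.21%

70.21%


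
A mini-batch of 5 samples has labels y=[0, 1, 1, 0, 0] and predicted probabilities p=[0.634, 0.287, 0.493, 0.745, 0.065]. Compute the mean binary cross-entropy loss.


L[0] = -ln(1-0.634) = -ln(0.366) = 1.0051
L[1] = -ln(0.287) = 1.2483
L[2] = -ln(0.493) = 0.7072
L[3] = -ln(1-0.745) = -ln(0.255) = 1.3665
L[4] = -ln(1-0.065) = -ln(0.935) = 0.0672
mean = (1.0051 + 1.2483 + 0.7072 + 1.3665 + 0.0672)/5 = 0.8789

0.8789
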